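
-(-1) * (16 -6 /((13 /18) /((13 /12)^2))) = 25 /4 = 6.25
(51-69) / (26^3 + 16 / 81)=-729 / 711836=-0.00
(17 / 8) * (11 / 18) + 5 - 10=-533 / 144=-3.70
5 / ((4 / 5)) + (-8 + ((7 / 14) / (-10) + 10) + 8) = 81 / 5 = 16.20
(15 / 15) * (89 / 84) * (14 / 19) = 89 / 114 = 0.78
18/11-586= -6428/11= -584.36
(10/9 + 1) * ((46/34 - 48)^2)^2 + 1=7513570982908/751689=9995584.59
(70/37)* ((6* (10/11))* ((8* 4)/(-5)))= -26880/407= -66.04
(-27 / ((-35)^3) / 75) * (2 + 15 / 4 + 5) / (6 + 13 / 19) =7353 / 544512500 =0.00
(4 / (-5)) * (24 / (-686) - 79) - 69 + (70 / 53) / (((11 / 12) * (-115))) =-133023811 / 22996435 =-5.78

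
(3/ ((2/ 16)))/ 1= 24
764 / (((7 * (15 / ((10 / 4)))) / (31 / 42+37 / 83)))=788257 / 36603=21.54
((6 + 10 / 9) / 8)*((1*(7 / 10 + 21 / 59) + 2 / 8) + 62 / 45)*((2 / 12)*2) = 57002 / 71685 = 0.80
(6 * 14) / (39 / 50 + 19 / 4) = 1200 / 79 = 15.19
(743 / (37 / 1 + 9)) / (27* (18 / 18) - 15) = 743 / 552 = 1.35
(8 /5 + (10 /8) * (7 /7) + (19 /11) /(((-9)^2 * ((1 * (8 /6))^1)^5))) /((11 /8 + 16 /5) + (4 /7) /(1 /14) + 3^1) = 22971 /125312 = 0.18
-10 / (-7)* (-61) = -610 / 7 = -87.14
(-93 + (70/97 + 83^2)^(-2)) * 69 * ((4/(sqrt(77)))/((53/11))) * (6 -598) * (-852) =-306213818.35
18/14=9/7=1.29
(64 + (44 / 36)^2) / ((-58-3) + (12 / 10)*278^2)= 26525 / 37535319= 0.00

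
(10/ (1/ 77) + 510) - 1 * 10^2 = 1180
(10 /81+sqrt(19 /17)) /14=5 /567+sqrt(323) /238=0.08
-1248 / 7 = -178.29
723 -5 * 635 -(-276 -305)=-1871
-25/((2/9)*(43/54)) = -6075/43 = -141.28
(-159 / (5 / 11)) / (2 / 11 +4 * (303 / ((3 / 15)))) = -19239 / 333310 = -0.06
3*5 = 15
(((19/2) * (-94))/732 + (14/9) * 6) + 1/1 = 9.11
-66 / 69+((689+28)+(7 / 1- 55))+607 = 29326 / 23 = 1275.04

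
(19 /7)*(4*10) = 760 /7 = 108.57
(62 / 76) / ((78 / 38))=31 / 78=0.40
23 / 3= 7.67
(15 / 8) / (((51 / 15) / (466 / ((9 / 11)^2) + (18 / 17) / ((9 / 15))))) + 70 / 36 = 386.81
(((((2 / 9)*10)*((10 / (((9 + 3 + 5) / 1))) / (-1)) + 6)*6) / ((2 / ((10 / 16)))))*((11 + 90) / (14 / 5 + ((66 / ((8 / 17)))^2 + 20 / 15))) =3625900 / 80270719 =0.05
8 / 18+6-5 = 13 / 9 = 1.44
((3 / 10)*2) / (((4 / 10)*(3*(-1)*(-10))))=1 / 20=0.05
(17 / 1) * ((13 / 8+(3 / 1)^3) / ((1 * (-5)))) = -3893 / 40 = -97.32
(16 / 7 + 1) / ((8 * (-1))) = -23 / 56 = -0.41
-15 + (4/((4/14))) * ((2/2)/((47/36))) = -201/47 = -4.28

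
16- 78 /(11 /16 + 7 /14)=-944 /19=-49.68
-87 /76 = -1.14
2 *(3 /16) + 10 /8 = 13 /8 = 1.62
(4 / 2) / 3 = 2 / 3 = 0.67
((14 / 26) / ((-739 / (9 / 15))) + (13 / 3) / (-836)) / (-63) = 677123 / 7589722140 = 0.00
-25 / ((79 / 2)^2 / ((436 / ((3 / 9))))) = -130800 / 6241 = -20.96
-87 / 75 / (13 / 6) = -174 / 325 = -0.54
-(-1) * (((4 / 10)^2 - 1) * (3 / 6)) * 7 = -147 / 50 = -2.94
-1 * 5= -5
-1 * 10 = -10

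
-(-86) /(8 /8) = 86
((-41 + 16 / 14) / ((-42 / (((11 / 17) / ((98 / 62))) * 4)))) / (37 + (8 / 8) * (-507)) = -31713 / 9591995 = -0.00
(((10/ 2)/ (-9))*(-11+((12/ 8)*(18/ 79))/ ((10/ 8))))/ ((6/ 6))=4237/ 711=5.96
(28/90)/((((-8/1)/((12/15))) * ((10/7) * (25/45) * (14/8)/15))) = -42/125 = -0.34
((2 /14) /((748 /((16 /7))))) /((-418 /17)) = -2 /112651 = -0.00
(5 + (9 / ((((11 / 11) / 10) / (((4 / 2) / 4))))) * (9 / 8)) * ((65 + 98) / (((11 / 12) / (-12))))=-1305630 / 11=-118693.64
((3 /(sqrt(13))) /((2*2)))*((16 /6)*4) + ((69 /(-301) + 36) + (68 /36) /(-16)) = 8*sqrt(13) /13 + 1545331 /43344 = 37.87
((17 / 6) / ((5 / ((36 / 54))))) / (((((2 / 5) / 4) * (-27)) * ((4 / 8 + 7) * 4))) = -17 / 3645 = -0.00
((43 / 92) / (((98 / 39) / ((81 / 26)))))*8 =10449 / 2254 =4.64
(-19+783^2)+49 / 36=22070569 / 36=613071.36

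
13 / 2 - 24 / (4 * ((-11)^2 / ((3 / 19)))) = 29851 / 4598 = 6.49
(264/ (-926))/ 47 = -132/ 21761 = -0.01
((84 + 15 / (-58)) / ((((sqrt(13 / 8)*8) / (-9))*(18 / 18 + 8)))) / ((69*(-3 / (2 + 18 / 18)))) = 1619*sqrt(26) / 69368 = 0.12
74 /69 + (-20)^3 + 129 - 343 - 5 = -567037 /69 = -8217.93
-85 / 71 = -1.20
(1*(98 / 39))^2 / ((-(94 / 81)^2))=-4.69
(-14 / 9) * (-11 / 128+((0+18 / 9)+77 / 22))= -539 / 64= -8.42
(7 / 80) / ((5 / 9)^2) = 567 / 2000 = 0.28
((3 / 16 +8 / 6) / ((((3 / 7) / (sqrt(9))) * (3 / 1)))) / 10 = 511 / 1440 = 0.35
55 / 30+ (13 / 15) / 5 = 301 / 150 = 2.01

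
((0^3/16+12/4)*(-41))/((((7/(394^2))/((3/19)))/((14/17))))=-114564168/323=-354687.83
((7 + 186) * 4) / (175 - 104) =772 / 71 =10.87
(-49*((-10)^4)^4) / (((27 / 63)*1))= -3430000000000000000 / 3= -1143333333333333333.33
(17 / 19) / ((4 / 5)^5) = 53125 / 19456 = 2.73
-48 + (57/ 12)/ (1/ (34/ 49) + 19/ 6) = -44151/ 940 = -46.97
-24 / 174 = -4 / 29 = -0.14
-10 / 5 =-2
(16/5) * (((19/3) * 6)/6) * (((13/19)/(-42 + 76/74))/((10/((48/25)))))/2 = -7696/236875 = -0.03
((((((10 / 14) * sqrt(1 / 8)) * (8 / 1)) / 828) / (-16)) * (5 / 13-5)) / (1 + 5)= 25 * sqrt(2) / 301392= 0.00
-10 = -10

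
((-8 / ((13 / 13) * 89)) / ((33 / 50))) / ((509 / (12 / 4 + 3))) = -800 / 498311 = -0.00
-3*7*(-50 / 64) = 525 / 32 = 16.41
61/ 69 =0.88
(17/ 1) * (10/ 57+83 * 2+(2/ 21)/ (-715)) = 805924474/ 285285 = 2824.98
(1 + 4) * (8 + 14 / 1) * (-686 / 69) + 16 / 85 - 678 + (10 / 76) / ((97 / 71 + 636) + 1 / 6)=-53611622701781 / 30264520215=-1771.43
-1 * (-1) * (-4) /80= -1 /20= -0.05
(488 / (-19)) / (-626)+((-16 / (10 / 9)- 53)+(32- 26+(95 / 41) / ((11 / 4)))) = -811554259 / 13410485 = -60.52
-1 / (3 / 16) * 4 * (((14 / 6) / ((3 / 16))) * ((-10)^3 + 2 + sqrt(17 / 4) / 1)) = 264403.21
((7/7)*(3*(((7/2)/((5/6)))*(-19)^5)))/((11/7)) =-1091959659/55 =-19853811.98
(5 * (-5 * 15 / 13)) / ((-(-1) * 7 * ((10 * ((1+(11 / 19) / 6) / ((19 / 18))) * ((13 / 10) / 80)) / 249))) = -7191120 / 1183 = -6078.72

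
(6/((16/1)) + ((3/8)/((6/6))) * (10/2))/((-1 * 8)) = -9/32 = -0.28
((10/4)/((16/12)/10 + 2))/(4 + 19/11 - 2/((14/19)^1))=0.39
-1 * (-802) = 802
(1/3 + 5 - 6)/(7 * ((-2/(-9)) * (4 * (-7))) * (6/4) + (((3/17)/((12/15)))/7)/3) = 952/93281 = 0.01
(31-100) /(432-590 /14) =-483 /2729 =-0.18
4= 4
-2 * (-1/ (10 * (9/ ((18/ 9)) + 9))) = 2/ 135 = 0.01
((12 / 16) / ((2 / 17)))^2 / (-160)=-2601 / 10240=-0.25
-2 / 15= -0.13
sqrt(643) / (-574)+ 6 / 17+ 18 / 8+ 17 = 1333 / 68 -sqrt(643) / 574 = 19.56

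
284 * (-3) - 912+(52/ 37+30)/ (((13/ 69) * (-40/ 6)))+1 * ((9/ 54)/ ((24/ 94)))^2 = -1788.58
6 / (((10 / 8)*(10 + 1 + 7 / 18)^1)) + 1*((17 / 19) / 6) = 66673 / 116850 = 0.57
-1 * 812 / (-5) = 812 / 5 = 162.40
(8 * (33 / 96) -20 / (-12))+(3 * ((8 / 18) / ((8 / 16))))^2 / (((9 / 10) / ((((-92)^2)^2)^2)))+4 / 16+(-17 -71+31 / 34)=111676426794733177171 / 2754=40550627013338118.07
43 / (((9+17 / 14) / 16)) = 9632 / 143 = 67.36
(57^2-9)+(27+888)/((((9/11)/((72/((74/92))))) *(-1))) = -3584040/37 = -96865.95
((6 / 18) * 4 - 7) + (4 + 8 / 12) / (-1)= -31 / 3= -10.33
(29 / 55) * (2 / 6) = 0.18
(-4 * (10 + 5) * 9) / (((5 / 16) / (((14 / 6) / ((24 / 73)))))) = -12264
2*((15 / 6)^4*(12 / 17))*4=3750 / 17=220.59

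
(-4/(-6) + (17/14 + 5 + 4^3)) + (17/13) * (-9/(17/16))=32653/546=59.80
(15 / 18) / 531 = 5 / 3186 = 0.00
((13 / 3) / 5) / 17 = 13 / 255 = 0.05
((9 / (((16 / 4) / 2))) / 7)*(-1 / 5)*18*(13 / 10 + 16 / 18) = -1773 / 350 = -5.07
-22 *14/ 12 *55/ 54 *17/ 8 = -71995/ 1296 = -55.55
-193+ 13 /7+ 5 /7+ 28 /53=-70453 /371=-189.90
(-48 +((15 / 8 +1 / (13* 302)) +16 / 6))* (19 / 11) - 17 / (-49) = -172483333 / 2308488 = -74.72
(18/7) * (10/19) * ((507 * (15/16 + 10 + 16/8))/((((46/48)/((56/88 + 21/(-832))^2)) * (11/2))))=16288801515/25895936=629.01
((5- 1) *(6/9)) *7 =56/3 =18.67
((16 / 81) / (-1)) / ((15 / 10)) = -32 / 243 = -0.13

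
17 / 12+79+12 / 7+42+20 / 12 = 10567 / 84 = 125.80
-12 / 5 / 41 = -0.06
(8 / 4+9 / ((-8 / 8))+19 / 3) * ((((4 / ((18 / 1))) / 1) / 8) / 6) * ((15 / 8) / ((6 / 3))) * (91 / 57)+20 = 1969465 / 98496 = 20.00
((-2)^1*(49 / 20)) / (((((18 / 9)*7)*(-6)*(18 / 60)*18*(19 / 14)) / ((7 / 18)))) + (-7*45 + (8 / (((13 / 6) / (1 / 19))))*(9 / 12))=-453544349 / 1440504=-314.85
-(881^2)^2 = -602425897921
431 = 431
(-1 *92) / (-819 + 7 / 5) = 0.11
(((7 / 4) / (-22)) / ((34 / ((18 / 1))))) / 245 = -9 / 52360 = -0.00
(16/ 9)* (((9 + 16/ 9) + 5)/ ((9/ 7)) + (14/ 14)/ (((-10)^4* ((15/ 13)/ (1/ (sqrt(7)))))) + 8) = 13* sqrt(7)/ 590625 + 26272/ 729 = 36.04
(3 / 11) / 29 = 3 / 319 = 0.01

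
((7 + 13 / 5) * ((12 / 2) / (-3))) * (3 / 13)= -288 / 65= -4.43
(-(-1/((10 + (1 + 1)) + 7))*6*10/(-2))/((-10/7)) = 21/19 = 1.11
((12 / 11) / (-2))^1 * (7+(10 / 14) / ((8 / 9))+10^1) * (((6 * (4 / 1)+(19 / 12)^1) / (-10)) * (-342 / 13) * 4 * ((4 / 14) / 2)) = -52339509 / 140140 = -373.48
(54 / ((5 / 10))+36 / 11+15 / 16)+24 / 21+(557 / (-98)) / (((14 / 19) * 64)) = 109369971 / 965888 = 113.23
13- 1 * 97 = -84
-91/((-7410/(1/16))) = 7/9120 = 0.00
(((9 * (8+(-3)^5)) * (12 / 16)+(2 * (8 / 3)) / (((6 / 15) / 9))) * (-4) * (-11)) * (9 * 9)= -5225715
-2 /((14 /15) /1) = -15 /7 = -2.14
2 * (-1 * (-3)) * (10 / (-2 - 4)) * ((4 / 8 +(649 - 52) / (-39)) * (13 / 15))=385 / 3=128.33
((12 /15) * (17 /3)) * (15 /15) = 68 /15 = 4.53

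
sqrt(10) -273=-269.84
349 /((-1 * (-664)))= 0.53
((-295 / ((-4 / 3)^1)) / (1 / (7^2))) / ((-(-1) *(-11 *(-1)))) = 43365 / 44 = 985.57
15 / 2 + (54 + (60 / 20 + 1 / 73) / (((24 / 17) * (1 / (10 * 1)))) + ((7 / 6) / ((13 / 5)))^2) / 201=703082443 / 89270532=7.88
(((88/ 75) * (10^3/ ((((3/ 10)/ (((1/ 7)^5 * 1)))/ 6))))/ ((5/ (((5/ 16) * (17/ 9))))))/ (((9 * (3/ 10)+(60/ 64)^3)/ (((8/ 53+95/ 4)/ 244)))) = 4900352000/ 1069515781173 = 0.00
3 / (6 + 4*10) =3 / 46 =0.07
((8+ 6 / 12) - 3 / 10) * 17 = 697 / 5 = 139.40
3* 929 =2787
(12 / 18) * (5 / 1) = 10 / 3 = 3.33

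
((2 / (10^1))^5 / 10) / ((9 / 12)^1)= 2 / 46875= 0.00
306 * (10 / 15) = 204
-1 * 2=-2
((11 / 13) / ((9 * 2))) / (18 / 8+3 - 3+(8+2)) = 22 / 5733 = 0.00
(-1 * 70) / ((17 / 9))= -630 / 17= -37.06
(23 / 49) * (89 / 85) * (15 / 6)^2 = 3.07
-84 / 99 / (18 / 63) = -98 / 33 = -2.97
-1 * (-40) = 40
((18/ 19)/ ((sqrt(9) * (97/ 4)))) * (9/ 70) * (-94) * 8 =-81216/ 64505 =-1.26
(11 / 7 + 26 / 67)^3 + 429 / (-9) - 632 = -672.14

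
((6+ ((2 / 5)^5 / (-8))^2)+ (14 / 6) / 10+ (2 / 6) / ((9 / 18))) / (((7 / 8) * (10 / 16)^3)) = 276000065536 / 8544921875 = 32.30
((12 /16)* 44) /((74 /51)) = 1683 /74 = 22.74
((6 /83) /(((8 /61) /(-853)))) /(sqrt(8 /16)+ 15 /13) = -30439305 /46646+ 26380731 * sqrt(2) /93292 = -252.65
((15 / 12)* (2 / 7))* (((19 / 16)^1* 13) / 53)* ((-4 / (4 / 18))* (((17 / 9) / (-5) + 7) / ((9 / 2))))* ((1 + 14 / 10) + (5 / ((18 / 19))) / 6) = -9311159 / 1030320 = -9.04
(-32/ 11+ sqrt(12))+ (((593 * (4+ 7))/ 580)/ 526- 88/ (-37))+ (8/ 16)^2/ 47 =-2941351803/ 5835875320+ 2 * sqrt(3) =2.96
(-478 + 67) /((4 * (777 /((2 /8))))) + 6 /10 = 11747 /20720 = 0.57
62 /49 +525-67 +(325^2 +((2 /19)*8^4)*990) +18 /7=496160765 /931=532933.15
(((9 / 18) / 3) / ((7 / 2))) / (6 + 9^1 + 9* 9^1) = 1 / 2016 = 0.00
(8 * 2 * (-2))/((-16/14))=28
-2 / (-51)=2 / 51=0.04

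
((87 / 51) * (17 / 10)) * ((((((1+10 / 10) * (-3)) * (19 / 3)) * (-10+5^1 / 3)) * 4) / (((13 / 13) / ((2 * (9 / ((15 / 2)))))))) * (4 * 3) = 105792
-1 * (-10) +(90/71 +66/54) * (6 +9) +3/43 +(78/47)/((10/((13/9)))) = 102575047/2152365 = 47.66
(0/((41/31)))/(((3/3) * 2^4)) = 0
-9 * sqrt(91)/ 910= -0.09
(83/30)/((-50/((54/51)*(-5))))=249/850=0.29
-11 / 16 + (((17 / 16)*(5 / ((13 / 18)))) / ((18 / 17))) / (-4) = -2017 / 832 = -2.42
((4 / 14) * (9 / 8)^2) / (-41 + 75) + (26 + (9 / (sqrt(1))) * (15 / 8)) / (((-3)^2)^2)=333097 / 616896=0.54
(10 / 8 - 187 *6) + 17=-4415 / 4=-1103.75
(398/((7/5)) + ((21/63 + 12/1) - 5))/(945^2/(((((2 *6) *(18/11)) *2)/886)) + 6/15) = 244960/16923320211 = 0.00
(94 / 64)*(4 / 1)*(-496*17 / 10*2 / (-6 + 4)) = 24769 / 5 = 4953.80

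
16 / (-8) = -2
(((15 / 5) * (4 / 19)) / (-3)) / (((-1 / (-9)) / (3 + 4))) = -13.26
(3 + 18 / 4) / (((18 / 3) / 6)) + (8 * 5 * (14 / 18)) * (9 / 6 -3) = -235 / 6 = -39.17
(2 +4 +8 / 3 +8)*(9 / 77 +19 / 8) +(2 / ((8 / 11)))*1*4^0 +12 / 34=175279 / 3927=44.63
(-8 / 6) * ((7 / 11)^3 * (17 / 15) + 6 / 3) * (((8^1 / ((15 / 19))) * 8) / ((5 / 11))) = -222581504 / 408375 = -545.04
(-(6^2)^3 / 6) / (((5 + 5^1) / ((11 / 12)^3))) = -11979 / 20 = -598.95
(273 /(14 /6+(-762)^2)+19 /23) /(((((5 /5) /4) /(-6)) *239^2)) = -794776272 /2288529845237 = -0.00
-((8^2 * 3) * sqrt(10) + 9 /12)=-192 * sqrt(10) - 3 /4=-607.91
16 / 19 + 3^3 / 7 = 625 / 133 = 4.70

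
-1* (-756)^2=-571536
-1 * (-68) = 68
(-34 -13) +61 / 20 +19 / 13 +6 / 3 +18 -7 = -7667 / 260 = -29.49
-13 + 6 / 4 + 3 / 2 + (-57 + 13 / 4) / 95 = -803 / 76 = -10.57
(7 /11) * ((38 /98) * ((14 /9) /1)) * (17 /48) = 323 /2376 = 0.14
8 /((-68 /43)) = -86 /17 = -5.06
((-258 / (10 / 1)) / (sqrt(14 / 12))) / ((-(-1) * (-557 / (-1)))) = -129 * sqrt(42) / 19495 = -0.04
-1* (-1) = 1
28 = 28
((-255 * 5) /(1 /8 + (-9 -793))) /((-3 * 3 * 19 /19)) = -680 /3849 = -0.18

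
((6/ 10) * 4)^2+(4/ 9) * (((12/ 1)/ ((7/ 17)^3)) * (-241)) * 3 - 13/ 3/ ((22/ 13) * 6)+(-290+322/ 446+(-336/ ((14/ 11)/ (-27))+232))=-36465554638189/ 757241100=-48155.80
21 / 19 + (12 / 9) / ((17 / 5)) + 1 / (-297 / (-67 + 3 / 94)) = 15536291 / 9017514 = 1.72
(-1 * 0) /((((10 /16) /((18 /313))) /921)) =0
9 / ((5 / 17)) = 153 / 5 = 30.60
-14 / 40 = -7 / 20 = -0.35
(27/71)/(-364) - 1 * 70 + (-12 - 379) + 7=-11733203/25844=-454.00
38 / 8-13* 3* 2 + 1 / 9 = -2633 / 36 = -73.14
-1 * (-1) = 1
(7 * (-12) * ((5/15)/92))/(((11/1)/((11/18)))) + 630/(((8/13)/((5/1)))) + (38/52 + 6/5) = 275594129/53820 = 5120.66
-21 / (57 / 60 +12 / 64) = -240 / 13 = -18.46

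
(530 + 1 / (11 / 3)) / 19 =307 / 11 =27.91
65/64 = 1.02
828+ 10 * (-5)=778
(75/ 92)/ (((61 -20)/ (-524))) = -9825/ 943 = -10.42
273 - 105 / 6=511 / 2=255.50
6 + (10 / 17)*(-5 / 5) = 5.41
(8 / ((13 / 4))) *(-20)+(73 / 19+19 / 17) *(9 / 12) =-382201 / 8398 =-45.51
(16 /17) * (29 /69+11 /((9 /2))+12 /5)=87184 /17595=4.96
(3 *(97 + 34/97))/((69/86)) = 812098/2231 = 364.01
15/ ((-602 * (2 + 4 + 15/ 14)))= -5/ 1419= -0.00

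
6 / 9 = 2 / 3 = 0.67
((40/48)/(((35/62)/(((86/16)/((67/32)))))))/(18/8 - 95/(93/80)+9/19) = -12562192/261865681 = -0.05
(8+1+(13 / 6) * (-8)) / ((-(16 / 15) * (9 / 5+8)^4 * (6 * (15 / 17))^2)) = 903125 / 29884728384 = 0.00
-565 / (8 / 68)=-9605 / 2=-4802.50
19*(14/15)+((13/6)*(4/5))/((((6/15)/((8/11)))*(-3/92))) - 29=-53417/495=-107.91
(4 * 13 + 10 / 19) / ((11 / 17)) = 16966 / 209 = 81.18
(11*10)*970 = 106700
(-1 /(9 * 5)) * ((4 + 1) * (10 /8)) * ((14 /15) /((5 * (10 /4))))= -7 /675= -0.01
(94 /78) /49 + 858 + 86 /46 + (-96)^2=10075.89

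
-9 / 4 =-2.25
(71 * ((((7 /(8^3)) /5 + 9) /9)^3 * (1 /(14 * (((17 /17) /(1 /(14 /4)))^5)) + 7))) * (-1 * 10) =-715807544999361059047 /143891673749913600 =-4974.63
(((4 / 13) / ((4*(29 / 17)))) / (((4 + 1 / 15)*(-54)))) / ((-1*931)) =85 / 385383726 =0.00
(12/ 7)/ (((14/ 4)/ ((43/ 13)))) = 1032/ 637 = 1.62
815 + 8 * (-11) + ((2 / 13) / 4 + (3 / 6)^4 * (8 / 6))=727.12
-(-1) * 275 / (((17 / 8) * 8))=275 / 17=16.18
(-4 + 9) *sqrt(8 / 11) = 10 *sqrt(22) / 11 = 4.26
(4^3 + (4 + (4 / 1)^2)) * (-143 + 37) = -8904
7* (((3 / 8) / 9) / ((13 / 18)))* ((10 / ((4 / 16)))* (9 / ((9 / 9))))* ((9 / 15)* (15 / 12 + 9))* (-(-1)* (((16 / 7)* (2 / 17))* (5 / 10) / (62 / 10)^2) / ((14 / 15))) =4981500 / 1486667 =3.35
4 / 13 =0.31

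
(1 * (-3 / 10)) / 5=-3 / 50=-0.06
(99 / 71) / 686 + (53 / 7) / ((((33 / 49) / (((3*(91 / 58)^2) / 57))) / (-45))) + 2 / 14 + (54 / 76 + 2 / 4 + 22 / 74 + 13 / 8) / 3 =-81541861439627 / 1267028727272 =-64.36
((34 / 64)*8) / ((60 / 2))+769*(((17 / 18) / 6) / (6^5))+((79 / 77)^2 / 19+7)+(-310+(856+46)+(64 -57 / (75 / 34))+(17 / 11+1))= 1513489646084627 / 2365130275200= 639.92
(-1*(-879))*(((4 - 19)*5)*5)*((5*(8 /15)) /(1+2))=-293000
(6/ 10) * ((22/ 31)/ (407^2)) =6/ 2334145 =0.00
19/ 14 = 1.36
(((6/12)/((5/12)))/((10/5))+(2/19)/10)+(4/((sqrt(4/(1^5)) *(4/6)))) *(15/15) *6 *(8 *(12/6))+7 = 28083/95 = 295.61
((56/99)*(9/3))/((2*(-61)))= -28/2013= -0.01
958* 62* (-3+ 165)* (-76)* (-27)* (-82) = -1619061784128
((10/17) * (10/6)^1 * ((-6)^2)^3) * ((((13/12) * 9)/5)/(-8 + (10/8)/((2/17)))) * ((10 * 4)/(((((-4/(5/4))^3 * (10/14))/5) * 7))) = -9871875/238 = -41478.47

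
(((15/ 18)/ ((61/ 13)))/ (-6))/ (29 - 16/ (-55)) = -3575/ 3537756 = -0.00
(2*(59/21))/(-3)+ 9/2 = 331/126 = 2.63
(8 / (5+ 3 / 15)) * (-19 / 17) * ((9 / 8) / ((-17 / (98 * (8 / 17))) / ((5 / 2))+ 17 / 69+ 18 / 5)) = -57815100 / 110553703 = -0.52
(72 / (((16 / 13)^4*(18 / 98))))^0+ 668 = 669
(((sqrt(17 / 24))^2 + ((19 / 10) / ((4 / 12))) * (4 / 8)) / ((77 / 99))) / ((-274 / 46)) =-4209 / 5480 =-0.77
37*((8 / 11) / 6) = 148 / 33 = 4.48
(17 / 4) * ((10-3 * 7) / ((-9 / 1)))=5.19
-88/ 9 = -9.78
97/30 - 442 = -438.77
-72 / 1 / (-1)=72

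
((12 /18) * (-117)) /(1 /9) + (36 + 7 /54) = -35957 /54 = -665.87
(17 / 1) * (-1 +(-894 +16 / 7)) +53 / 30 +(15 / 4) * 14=-15121.88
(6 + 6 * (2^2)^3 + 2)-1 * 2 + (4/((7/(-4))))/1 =2714/7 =387.71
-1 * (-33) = 33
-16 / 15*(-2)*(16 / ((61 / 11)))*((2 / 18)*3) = 2.05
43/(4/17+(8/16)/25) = 36550/217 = 168.43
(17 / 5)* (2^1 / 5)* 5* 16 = 544 / 5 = 108.80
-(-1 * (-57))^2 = -3249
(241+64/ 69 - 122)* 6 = 16550/ 23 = 719.57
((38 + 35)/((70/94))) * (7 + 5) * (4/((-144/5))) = -3431/21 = -163.38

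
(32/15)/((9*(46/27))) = 16/115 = 0.14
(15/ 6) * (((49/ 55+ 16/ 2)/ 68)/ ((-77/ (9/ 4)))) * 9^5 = -259874649/ 460768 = -564.00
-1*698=-698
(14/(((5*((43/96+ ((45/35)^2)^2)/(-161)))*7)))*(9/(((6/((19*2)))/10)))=-8461047168/733099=-11541.48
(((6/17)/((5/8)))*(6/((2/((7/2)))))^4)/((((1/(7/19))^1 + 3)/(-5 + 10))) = 4084101/680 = 6006.03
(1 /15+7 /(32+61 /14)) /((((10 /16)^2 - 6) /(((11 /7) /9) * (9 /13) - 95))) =364515968 /83142605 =4.38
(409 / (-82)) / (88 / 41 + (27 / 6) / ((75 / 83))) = -10225 / 14609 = -0.70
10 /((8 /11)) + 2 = 63 /4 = 15.75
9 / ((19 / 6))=54 / 19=2.84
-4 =-4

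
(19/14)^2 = 361/196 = 1.84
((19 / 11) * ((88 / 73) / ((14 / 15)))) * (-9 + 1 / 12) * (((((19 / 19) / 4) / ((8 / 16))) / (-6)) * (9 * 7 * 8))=60990 / 73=835.48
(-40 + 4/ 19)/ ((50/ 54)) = -20412/ 475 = -42.97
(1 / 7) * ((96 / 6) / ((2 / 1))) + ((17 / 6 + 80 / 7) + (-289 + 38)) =-9895 / 42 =-235.60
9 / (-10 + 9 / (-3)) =-9 / 13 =-0.69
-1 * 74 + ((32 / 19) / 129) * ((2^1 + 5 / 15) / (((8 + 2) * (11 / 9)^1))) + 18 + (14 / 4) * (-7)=-80.50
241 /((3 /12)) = 964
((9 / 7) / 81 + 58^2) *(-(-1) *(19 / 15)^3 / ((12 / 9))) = 1453648447 / 283500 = 5127.51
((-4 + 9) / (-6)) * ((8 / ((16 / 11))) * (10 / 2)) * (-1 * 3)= 275 / 4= 68.75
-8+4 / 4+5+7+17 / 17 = 6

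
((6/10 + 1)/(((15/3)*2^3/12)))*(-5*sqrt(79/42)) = -2*sqrt(3318)/35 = -3.29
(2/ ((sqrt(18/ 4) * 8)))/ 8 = 0.01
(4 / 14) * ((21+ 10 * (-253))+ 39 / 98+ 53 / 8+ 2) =-979991 / 1372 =-714.28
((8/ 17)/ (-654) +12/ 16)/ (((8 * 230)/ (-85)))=-16661/ 481344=-0.03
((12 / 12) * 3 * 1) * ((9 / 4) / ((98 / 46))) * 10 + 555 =57495 / 98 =586.68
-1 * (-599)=599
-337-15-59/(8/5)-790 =-9431/8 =-1178.88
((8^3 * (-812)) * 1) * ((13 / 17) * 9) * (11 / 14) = -2248161.88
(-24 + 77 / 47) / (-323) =1051 / 15181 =0.07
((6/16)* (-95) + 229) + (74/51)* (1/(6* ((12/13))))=711035/3672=193.64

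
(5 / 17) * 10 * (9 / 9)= 50 / 17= 2.94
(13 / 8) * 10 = 65 / 4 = 16.25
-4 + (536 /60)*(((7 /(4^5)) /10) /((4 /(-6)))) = -205269 /51200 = -4.01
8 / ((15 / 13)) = 104 / 15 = 6.93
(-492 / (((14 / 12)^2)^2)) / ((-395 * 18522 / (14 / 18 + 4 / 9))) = 14432 / 325299485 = 0.00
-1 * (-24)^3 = 13824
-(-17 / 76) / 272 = 1 / 1216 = 0.00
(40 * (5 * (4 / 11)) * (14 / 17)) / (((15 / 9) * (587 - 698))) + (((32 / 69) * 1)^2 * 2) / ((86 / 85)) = 143650240 / 1416478437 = 0.10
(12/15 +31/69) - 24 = -7849/345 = -22.75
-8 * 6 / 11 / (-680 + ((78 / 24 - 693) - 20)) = 0.00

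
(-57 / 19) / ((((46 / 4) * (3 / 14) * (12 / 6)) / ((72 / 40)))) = -126 / 115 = -1.10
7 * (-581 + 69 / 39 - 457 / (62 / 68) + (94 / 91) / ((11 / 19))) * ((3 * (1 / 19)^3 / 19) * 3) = -301250538 / 577712993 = -0.52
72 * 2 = 144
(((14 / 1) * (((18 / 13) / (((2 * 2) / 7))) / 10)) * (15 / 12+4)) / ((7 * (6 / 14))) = 5.94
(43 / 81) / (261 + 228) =43 / 39609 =0.00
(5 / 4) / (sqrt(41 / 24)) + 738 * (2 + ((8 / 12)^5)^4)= 1477.18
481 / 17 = 28.29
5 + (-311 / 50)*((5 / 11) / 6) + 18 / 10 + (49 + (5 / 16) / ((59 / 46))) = 4327981 / 77880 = 55.57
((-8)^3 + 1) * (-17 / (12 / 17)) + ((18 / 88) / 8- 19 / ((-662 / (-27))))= 4301331985 / 349536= 12305.83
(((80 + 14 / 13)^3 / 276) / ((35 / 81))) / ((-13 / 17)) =-134361401994 / 22991605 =-5843.93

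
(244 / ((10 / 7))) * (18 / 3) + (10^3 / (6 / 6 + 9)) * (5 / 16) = 1056.05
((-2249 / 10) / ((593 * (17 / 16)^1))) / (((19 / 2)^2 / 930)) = -13386048 / 3639241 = -3.68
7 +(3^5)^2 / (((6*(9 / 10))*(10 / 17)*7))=37277 / 14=2662.64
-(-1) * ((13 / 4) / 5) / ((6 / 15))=13 / 8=1.62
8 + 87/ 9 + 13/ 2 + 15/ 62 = 2270/ 93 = 24.41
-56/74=-0.76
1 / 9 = 0.11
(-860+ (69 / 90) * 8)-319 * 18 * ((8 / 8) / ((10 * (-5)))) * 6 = -12362 / 75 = -164.83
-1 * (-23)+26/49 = 1153/49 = 23.53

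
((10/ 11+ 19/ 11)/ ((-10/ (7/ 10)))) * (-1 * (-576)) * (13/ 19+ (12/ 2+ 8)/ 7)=-1490832/ 5225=-285.33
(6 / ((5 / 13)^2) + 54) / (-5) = -2364 / 125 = -18.91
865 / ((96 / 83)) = 747.86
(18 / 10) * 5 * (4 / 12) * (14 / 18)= 7 / 3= 2.33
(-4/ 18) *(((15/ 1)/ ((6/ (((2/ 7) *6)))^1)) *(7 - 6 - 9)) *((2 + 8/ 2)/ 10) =32/ 7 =4.57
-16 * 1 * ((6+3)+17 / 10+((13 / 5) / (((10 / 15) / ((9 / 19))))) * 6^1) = -33112 / 95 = -348.55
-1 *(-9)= 9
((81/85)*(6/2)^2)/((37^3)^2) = 0.00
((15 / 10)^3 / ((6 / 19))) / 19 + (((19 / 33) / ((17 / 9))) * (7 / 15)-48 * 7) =-5016017 / 14960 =-335.30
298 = 298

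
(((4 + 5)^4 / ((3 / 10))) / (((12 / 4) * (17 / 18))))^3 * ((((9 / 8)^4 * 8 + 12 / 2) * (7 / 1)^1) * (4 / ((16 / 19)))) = 45230701926819488625 / 157216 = 287697829271953.80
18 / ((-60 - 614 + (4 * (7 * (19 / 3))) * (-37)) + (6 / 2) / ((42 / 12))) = -189 / 75962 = -0.00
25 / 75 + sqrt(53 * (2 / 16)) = 1 / 3 + sqrt(106) / 4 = 2.91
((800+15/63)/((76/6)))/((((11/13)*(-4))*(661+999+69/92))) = -16805/1495186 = -0.01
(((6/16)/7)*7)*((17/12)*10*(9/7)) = 765/112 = 6.83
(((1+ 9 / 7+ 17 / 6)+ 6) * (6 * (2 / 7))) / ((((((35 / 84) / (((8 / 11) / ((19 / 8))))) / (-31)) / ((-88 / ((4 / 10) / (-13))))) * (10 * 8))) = -72269184 / 4655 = -15525.07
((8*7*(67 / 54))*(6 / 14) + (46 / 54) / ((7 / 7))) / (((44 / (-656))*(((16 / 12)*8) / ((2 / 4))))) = -33907 / 1584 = -21.41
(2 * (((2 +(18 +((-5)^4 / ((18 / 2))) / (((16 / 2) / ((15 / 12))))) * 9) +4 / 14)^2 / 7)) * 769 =2647479075625 / 175616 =15075386.50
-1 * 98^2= -9604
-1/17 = -0.06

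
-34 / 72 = -17 / 36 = -0.47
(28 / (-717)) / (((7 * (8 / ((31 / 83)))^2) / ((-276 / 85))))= 22103 / 559800140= 0.00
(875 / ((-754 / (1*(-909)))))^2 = 632621390625 / 568516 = 1112759.17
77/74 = 1.04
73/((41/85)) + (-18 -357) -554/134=-625747/2747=-227.79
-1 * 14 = -14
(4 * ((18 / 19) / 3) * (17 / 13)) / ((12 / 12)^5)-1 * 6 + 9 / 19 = -957 / 247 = -3.87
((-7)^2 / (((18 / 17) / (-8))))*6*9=-19992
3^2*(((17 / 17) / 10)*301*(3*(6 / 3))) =8127 / 5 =1625.40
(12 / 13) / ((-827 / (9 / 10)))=-0.00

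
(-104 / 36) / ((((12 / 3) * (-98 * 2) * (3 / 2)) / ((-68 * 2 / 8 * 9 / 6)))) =-221 / 3528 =-0.06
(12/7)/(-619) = -12/4333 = -0.00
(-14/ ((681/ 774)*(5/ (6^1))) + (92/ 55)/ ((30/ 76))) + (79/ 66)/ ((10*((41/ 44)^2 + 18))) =-33863600164/ 2280322825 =-14.85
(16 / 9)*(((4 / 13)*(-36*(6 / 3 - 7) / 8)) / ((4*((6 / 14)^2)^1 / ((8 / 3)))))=15680 / 351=44.67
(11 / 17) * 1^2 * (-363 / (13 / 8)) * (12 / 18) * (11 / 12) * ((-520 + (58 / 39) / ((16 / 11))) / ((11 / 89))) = 19180999739 / 51714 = 370905.36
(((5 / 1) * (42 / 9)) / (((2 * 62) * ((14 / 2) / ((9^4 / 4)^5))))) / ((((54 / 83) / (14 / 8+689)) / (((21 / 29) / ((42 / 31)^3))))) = 18377017536623620263575805 / 186253312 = 98666795984941305.44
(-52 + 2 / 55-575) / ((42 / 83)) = -2862089 / 2310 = -1239.00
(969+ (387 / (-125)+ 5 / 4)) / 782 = 483577 / 391000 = 1.24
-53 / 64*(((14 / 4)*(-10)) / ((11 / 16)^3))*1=118720 / 1331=89.20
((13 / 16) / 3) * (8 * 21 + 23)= 2483 / 48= 51.73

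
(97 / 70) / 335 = 97 / 23450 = 0.00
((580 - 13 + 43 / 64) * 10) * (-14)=-1271585 / 16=-79474.06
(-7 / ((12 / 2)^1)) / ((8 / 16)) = -2.33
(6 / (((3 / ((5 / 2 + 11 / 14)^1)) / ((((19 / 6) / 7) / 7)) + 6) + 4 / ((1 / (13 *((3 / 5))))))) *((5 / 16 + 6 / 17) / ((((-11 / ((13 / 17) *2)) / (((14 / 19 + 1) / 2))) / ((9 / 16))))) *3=-21918195 / 1382908928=-0.02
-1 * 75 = -75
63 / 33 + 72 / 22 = 57 / 11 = 5.18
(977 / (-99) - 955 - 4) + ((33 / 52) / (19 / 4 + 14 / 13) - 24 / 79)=-969.06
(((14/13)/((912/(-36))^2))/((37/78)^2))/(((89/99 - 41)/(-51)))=37216179/3924019460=0.01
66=66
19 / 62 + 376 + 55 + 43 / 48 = 643117 / 1488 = 432.20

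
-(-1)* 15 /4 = 15 /4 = 3.75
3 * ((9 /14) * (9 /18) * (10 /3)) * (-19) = -855 /14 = -61.07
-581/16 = -36.31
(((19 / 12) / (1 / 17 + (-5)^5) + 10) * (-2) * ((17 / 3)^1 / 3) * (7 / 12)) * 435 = -9585.63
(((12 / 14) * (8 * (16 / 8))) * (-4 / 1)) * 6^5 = -2985984 / 7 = -426569.14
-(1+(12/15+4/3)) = -47/15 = -3.13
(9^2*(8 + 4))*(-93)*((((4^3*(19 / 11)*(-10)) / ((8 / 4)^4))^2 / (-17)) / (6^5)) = 6714600 / 2057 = 3264.27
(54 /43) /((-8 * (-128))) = 27 /22016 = 0.00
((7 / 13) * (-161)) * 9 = -780.23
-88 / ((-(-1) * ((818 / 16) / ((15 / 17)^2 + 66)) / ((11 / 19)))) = -149451456 / 2245819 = -66.55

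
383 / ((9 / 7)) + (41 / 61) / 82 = 327091 / 1098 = 297.90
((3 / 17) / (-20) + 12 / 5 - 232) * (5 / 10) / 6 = -78067 / 4080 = -19.13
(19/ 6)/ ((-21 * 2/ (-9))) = 0.68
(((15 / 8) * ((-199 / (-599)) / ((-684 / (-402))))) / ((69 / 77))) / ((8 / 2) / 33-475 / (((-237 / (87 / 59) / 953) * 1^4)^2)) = -1226703204119855 / 50143475995022821328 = -0.00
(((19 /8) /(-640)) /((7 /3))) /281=-57 /10071040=-0.00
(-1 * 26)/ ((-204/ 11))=1.40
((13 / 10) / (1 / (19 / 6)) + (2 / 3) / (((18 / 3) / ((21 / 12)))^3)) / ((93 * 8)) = 428531 / 77137920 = 0.01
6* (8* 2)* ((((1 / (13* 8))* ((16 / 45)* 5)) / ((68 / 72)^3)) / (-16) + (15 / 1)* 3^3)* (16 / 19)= 39731503104 / 1213511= 32740.95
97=97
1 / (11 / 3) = 3 / 11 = 0.27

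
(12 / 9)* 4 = 16 / 3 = 5.33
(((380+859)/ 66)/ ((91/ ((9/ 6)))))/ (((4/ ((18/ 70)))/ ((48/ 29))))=4779/ 145145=0.03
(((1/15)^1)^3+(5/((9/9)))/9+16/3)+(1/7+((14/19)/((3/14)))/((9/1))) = 6.41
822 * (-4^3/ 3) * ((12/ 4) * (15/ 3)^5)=-164400000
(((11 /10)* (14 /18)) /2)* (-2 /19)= -77 /1710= -0.05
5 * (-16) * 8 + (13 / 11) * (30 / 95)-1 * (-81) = -116753 / 209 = -558.63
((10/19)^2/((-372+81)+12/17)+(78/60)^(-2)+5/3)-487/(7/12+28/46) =-406.29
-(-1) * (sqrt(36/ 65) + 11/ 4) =3.49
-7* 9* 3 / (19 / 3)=-567 / 19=-29.84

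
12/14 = 6/7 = 0.86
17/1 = 17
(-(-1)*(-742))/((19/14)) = -10388/19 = -546.74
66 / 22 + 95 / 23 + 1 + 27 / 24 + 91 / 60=29731 / 2760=10.77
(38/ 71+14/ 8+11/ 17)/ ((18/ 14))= 11011/ 4828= 2.28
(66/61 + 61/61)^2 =16129/3721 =4.33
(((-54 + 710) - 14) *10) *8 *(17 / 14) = 62365.71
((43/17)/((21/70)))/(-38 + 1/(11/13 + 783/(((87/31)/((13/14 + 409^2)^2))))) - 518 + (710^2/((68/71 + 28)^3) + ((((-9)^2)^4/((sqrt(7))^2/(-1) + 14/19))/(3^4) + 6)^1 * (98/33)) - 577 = -116578544595908384966257436153909555/460709833793735685726931022208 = -253041.15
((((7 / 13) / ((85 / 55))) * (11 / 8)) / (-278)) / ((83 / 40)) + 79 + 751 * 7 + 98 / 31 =844014346671 / 158079974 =5339.16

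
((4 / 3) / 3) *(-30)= -13.33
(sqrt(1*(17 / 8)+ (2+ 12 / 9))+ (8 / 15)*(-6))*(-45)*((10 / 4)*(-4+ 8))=1440 - 75*sqrt(786) / 2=388.66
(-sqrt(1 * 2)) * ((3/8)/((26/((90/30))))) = -9 * sqrt(2)/208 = -0.06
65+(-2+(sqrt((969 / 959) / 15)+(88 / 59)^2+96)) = sqrt(1548785) / 4795+561223 / 3481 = 161.48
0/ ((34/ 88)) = 0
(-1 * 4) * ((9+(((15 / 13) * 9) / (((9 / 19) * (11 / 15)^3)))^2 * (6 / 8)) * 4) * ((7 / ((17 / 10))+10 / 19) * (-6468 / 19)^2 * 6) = -34681578587651169216000 / 288514184387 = -120207533856.05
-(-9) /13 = 9 /13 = 0.69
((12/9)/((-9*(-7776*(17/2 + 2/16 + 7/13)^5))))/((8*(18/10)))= 950510080/46416998125553526657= 0.00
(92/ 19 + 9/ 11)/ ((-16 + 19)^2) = 1183/ 1881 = 0.63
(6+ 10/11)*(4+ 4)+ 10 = 65.27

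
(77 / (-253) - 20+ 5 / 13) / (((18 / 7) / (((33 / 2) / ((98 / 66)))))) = -180169 / 2093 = -86.08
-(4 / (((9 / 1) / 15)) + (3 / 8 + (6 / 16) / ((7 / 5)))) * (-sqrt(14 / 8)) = 307 * sqrt(7) / 84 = 9.67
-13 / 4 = -3.25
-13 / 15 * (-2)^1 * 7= 182 / 15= 12.13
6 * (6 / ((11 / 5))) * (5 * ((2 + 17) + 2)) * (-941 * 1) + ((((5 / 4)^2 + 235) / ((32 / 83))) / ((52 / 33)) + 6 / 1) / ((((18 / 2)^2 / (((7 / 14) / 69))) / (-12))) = -49007798747761 / 30311424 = -1616809.52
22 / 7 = 3.14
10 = 10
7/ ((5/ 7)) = 9.80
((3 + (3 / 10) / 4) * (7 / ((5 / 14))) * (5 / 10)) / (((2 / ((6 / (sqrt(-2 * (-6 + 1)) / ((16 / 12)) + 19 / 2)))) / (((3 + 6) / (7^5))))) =63099 / 11610550-9963 * sqrt(10) / 23221100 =0.00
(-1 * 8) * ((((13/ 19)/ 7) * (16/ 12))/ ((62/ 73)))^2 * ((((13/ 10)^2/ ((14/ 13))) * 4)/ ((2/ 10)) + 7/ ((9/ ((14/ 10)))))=-294806333744/ 48192530715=-6.12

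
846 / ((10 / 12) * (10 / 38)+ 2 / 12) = 24111 / 11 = 2191.91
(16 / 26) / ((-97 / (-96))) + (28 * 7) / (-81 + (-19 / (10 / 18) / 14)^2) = -928702288 / 463617999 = -2.00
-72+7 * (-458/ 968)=-36451/ 484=-75.31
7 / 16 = 0.44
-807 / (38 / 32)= -12912 / 19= -679.58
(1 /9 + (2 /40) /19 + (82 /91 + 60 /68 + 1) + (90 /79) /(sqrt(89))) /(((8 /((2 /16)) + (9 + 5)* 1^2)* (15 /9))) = 9* sqrt(89) /91403 + 15328303 /687796200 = 0.02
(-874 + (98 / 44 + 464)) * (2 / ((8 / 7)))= -62797 / 88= -713.60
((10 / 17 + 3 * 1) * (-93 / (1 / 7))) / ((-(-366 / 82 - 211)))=-232593 / 21454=-10.84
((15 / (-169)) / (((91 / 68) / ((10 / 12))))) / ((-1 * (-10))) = -85 / 15379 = -0.01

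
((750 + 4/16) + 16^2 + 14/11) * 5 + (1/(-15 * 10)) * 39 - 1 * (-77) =5625789/1100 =5114.35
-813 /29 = -28.03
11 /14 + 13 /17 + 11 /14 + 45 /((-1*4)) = -4243 /476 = -8.91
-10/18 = -5/9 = -0.56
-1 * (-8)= 8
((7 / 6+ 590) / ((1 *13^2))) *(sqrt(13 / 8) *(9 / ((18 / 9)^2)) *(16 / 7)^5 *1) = 348684288 *sqrt(26) / 2840383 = 625.95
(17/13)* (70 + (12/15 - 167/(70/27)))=7599/910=8.35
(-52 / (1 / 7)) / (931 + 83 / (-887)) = -161434 / 412857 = -0.39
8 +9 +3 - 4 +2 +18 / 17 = 324 / 17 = 19.06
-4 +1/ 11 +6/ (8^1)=-139/ 44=-3.16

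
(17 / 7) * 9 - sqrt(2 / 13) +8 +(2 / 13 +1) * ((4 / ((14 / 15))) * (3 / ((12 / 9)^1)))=7459 / 182 - sqrt(26) / 13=40.59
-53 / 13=-4.08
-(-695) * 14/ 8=4865/ 4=1216.25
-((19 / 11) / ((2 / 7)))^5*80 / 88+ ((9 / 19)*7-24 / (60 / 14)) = -19773653908967 / 2692772720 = -7343.23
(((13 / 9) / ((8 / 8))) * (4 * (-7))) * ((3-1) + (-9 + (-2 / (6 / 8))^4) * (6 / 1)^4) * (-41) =89335064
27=27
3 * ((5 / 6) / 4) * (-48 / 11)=-30 / 11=-2.73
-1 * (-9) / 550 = 0.02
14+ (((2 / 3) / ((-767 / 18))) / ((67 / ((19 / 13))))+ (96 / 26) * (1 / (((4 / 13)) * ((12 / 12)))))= 17369254 / 668057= 26.00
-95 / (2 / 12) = -570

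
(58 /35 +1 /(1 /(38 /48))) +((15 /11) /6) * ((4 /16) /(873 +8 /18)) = 6352699 /2594130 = 2.45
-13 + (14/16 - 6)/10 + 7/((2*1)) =-801/80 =-10.01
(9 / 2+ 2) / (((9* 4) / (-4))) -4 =-4.72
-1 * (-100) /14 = 50 /7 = 7.14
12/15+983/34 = 5051/170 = 29.71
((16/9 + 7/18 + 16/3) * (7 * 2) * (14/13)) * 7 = 10290/13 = 791.54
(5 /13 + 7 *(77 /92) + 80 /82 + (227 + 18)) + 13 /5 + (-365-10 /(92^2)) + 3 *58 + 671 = 8287480213 /11278280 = 734.82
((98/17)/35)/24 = 7/1020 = 0.01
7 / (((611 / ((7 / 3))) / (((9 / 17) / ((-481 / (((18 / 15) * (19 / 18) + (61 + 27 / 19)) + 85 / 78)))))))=-635677 / 333526570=-0.00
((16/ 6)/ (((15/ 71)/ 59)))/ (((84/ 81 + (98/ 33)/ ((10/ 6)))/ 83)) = 45894684/ 2093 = 21927.70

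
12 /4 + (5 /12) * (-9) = -3 /4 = -0.75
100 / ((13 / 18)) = 1800 / 13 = 138.46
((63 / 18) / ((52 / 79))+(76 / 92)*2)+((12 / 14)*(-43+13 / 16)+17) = -102065 / 8372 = -12.19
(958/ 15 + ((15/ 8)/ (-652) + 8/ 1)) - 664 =-46328737/ 78240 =-592.14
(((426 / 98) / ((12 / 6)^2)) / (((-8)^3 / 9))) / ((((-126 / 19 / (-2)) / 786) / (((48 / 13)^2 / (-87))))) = 4771413 / 6724172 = 0.71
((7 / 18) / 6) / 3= 7 / 324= 0.02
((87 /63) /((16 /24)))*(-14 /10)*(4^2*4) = -928 /5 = -185.60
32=32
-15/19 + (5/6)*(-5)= -565/114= -4.96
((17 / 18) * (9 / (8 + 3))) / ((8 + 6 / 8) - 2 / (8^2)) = 272 / 3069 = 0.09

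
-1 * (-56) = 56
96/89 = 1.08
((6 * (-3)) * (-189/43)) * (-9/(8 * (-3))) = 5103/172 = 29.67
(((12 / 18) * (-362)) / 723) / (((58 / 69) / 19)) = -7.54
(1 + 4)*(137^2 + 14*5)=94195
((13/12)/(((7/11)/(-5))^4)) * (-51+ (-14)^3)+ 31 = -332487066203/28812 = -11539881.51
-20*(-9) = 180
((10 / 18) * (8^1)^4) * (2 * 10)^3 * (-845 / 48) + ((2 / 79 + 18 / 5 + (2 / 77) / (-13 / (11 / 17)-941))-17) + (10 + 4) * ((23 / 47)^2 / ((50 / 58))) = -465611221341199306577 / 1452882604950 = -320474083.56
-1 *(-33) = 33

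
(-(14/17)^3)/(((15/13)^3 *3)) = -6028568/49744125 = -0.12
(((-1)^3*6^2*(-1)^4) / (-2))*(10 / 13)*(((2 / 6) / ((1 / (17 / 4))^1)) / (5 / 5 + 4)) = 51 / 13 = 3.92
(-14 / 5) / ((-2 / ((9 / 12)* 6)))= 63 / 10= 6.30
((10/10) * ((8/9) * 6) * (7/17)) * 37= 4144/51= 81.25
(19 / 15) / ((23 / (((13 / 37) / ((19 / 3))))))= 13 / 4255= 0.00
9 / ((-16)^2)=9 / 256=0.04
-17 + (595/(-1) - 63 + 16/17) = -11459/17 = -674.06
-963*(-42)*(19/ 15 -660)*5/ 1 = -133215642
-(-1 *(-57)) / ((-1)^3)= 57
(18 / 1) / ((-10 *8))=-9 / 40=-0.22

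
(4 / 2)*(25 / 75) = 2 / 3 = 0.67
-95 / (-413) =95 / 413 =0.23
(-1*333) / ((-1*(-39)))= -111 / 13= -8.54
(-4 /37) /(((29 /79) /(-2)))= 632 /1073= 0.59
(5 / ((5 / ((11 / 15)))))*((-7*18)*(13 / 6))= -1001 / 5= -200.20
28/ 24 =7/ 6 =1.17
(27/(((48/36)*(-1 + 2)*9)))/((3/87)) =261/4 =65.25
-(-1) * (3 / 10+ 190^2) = 361003 / 10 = 36100.30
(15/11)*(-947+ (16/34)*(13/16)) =-482775/374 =-1290.84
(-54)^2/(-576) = -81/16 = -5.06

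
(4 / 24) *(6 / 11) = 1 / 11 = 0.09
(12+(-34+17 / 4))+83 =261 / 4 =65.25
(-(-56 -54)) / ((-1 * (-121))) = 10 / 11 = 0.91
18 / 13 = 1.38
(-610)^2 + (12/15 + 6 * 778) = 376768.80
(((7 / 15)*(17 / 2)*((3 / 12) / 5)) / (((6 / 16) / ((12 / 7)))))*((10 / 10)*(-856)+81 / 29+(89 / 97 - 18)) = -166472432 / 210975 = -789.06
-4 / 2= -2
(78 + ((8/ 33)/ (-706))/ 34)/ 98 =0.80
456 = 456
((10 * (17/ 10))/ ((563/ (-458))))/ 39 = -7786/ 21957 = -0.35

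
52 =52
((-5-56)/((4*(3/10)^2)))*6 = -3050/3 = -1016.67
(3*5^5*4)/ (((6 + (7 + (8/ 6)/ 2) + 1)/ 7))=196875/ 11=17897.73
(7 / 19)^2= 49 / 361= 0.14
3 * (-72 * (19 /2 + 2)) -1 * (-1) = -2483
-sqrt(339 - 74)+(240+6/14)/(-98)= -sqrt(265) - 1683/686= -18.73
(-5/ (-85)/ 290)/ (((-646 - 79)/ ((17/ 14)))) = -1/ 2943500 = -0.00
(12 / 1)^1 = 12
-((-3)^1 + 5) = -2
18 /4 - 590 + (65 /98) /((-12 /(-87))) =-227631 /392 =-580.69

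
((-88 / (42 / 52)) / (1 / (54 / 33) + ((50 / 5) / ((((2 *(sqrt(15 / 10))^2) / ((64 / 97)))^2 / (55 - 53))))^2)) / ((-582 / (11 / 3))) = 68910462192 / 155303201333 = 0.44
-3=-3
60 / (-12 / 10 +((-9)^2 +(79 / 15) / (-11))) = 2475 / 3272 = 0.76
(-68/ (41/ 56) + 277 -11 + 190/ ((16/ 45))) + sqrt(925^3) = 28840.27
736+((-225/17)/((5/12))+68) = 13128/17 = 772.24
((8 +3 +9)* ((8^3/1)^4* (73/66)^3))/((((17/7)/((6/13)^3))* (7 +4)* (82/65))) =9356565638492979200/1724607313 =5425331069.84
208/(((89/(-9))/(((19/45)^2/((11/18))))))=-150176/24475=-6.14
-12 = -12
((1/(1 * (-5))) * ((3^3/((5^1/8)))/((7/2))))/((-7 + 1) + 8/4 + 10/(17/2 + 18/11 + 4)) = 8397/11200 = 0.75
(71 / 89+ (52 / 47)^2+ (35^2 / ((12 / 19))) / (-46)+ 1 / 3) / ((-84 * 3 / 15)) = 2400164695 / 1012888352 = 2.37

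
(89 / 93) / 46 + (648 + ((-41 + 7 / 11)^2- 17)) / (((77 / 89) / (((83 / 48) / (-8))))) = -1440384088765 / 2550920064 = -564.65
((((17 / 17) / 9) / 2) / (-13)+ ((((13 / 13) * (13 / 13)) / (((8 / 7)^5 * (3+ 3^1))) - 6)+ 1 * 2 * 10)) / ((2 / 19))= 2051442787 / 15335424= 133.77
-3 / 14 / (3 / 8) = -4 / 7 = -0.57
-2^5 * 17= -544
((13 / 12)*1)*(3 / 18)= 13 / 72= 0.18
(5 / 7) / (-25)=-1 / 35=-0.03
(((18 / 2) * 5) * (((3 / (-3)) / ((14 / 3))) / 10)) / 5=-27 / 140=-0.19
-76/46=-38/23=-1.65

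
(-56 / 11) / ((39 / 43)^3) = -4452392 / 652509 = -6.82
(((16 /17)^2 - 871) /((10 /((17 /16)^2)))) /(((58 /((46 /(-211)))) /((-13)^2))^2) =-3799296379047 /95851932160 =-39.64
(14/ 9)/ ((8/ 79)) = 553/ 36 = 15.36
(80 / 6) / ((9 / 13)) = 520 / 27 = 19.26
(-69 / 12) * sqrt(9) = -69 / 4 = -17.25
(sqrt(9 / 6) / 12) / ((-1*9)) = -sqrt(6) / 216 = -0.01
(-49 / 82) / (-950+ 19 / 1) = 1 / 1558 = 0.00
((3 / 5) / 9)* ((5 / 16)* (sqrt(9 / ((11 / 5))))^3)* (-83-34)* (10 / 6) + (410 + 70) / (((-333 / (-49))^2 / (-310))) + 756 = -91145572 / 36963-8775* sqrt(55) / 1936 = -2499.47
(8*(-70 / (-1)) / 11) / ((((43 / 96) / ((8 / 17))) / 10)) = 4300800 / 8041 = 534.86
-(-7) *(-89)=-623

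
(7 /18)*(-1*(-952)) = 3332 /9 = 370.22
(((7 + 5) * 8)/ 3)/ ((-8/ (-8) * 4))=8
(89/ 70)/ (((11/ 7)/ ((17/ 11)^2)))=25721/ 13310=1.93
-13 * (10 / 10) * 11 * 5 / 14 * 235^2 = -39485875 / 14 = -2820419.64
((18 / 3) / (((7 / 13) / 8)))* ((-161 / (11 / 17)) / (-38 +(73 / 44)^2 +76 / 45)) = 660.95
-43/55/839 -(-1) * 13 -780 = -35393258/46145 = -767.00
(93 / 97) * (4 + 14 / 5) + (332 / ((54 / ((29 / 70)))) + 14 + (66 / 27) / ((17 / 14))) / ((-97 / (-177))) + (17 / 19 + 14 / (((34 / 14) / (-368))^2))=53940058254374 / 167777505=321497.56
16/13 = 1.23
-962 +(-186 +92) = -1056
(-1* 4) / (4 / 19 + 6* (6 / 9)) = -19 / 20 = -0.95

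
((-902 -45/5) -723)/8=-817/4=-204.25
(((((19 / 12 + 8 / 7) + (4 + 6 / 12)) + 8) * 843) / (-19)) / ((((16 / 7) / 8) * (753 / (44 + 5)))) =-17610551 / 114456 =-153.86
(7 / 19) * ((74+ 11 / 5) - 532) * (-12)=191436 / 95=2015.12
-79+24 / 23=-1793 / 23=-77.96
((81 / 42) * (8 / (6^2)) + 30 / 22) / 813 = 46 / 20867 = 0.00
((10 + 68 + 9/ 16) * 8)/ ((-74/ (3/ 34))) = -3771/ 5032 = -0.75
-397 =-397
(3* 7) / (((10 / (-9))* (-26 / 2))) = 189 / 130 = 1.45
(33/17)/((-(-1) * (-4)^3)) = -33/1088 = -0.03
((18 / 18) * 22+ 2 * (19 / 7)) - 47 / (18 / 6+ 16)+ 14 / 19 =3417 / 133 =25.69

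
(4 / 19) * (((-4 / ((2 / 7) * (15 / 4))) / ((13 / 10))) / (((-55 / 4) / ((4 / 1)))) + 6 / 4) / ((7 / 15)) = 20038 / 19019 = 1.05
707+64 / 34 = 12051 / 17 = 708.88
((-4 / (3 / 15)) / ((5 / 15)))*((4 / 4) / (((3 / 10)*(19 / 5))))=-1000 / 19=-52.63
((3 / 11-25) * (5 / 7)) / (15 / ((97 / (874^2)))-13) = -0.00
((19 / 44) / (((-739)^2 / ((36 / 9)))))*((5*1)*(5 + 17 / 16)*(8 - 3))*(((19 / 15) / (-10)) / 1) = -35017 / 576703776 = -0.00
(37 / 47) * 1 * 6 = 222 / 47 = 4.72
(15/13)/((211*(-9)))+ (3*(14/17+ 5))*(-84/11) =-18663457/139893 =-133.41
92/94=0.98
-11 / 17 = -0.65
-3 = -3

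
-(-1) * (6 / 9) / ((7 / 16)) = 32 / 21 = 1.52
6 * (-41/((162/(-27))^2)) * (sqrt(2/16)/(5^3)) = -41 * sqrt(2)/3000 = -0.02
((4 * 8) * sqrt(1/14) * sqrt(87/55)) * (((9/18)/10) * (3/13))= 12 * sqrt(66990)/25025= 0.12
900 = 900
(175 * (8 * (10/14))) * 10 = 10000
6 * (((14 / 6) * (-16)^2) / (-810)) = -1792 / 405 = -4.42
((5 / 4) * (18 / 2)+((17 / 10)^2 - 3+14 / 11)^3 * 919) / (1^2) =1937742897241 / 1331000000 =1455.85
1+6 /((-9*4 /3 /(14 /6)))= -1 /6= -0.17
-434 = -434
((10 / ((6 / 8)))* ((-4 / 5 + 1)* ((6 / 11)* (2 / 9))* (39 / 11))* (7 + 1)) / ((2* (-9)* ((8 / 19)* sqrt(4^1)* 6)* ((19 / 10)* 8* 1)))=-65 / 9801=-0.01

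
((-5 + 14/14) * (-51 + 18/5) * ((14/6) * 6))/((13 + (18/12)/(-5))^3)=2654400/2048383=1.30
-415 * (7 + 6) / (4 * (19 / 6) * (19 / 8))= -64740 / 361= -179.34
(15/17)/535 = 3/1819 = 0.00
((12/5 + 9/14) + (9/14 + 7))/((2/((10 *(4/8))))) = 187/7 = 26.71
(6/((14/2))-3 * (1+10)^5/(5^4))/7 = -3378321/30625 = -110.31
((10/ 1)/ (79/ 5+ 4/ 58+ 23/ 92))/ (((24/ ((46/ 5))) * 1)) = 0.24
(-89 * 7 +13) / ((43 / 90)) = -54900 / 43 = -1276.74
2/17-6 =-100/17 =-5.88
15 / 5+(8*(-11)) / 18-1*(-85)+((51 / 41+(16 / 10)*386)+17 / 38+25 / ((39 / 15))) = 648954353 / 911430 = 712.02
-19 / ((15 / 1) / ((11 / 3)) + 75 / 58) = -12122 / 3435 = -3.53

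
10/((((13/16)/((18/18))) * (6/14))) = 1120/39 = 28.72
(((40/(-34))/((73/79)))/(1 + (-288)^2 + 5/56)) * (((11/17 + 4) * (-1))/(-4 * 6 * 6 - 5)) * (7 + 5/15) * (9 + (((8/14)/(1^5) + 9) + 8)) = -272407168/2920220685205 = -0.00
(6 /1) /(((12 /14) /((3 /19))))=21 /19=1.11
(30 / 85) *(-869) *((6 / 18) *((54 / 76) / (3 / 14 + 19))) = -328482 / 86887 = -3.78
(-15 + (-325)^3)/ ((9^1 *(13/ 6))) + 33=-68654993/ 39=-1760384.44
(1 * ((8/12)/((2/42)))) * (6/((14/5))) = 30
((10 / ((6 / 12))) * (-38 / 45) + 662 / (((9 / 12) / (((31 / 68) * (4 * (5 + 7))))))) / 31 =2952584 / 4743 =622.51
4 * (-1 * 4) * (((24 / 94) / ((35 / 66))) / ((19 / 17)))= -215424 / 31255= -6.89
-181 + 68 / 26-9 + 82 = -1370 / 13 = -105.38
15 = 15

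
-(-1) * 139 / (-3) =-139 / 3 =-46.33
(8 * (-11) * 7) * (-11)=6776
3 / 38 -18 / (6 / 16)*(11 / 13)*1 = -20025 / 494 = -40.54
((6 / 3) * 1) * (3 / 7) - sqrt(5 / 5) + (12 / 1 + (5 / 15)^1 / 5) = 1252 / 105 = 11.92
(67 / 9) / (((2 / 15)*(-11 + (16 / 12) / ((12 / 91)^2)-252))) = -6030 / 20123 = -0.30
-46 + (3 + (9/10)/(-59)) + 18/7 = -167033/4130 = -40.44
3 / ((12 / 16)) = 4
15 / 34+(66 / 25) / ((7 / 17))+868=5205373 / 5950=874.85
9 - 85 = -76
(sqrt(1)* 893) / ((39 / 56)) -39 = 48487 / 39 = 1243.26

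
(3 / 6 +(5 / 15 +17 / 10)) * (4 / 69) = 152 / 1035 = 0.15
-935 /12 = -77.92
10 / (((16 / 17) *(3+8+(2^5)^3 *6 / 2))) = 17 / 157304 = 0.00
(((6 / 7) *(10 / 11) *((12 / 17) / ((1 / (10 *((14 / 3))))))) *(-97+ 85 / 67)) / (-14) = 15393600 / 87703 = 175.52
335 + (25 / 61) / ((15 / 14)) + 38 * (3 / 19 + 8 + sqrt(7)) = 38 * sqrt(7) + 118105 / 183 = 745.92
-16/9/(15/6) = -32/45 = -0.71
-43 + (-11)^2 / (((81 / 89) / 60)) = 214219 / 27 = 7934.04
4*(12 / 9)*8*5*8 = 5120 / 3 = 1706.67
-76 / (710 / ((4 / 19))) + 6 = 2122 / 355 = 5.98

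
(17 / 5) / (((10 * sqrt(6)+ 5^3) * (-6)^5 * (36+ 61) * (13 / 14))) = -119 / 2946563568+ 119 * sqrt(6) / 36832044600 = -0.00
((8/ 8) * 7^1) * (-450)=-3150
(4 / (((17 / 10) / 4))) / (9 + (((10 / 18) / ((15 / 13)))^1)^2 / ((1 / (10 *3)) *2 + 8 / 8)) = 1.02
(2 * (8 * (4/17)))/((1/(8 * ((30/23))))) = 15360/391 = 39.28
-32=-32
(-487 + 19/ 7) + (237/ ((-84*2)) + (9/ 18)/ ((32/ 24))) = -13589/ 28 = -485.32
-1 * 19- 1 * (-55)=36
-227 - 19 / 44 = -10007 / 44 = -227.43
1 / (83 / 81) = 81 / 83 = 0.98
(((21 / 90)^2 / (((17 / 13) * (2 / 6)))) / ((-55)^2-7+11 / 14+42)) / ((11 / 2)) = 4459 / 600985275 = 0.00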